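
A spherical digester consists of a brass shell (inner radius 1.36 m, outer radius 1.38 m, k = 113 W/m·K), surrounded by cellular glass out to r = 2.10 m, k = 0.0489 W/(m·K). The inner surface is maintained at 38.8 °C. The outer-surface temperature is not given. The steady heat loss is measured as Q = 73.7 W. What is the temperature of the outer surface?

Sum the resistances:
  R_brass = (1/1.36 − 1/1.38)/(4πk) = 0.01066/(4π·113) = 7.505×10^-6 K/W
  R_cellular glass = (1/1.38 − 1/2.10)/(4πk) = 0.2484/(4π·0.0489) = 0.4043 K/W
ΣR = 0.4043 K/W
ΔT = Q·ΣR = 73.7 × 0.4043 = 29.80 K
Heat flows outward, so T_out = T_in − ΔT = 38.8 − 29.80 = 9.00 °C

T_out = 9.00 °C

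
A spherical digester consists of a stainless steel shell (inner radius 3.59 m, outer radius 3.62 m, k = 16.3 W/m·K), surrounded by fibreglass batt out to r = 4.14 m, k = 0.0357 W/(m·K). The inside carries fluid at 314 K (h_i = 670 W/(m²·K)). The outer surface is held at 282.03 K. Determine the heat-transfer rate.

Q = 413 W

Treat each layer as a resistance in series:
  R_conv,in = 1/(4πr²h) = 1/(4π·3.59²·670) = 9.216×10^-6 K/W
  R_stainless steel = (1/3.59 − 1/3.62)/(4πk) = 0.002308/(4π·16.3) = 1.127×10^-5 K/W
  R_fibreglass batt = (1/3.62 − 1/4.14)/(4πk) = 0.03470/(4π·0.0357) = 0.07734 K/W
ΣR = 9.216×10^-6 + 1.127×10^-5 + 0.07734 = 0.07736 K/W
Q = ΔT/ΣR = (314 K − 282.03 K)/0.07736 = 413 W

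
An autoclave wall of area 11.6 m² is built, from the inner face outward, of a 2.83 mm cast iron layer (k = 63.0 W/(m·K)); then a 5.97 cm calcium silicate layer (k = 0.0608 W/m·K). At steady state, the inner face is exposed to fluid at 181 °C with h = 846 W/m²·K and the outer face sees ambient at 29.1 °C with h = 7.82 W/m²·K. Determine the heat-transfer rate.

Series thermal resistances, inner to outer:
  R_conv,in = 1/(hA) = 1/(846·11.6) = 1.019×10^-4 K/W
  R_cast iron = L/(kA) = 0.00283/(63.0·11.6) = 3.872×10^-6 K/W
  R_calcium silicate = L/(kA) = 0.0597/(0.0608·11.6) = 0.08465 K/W
  R_conv,out = 1/(hA) = 1/(7.82·11.6) = 0.01102 K/W
ΣR = 1.019×10^-4 + 3.872×10^-6 + 0.08465 + 0.01102 = 0.09578 K/W
Q = ΔT/ΣR = (181 °C − 29.1 °C)/0.09578 = 1590 W

Q = 1590 W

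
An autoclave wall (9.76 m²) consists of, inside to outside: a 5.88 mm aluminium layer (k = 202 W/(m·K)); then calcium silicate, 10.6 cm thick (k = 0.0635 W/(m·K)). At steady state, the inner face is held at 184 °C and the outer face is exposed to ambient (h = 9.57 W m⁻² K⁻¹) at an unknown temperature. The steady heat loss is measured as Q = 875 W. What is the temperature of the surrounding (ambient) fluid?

T_out = 25.0 °C

Series resistances:
  R_aluminium = L/(kA) = 0.00588/(202·9.76) = 2.982×10^-6 K/W
  R_calcium silicate = L/(kA) = 0.106/(0.0635·9.76) = 0.1710 K/W
  R_conv,out = 1/(hA) = 1/(9.57·9.76) = 0.01071 K/W
ΣR = 0.1817 K/W
ΔT = Q·ΣR = 875 × 0.1817 = 159.0 K
Heat flows outward, so T_out = T_in − ΔT = 184 − 159.0 = 25.0 °C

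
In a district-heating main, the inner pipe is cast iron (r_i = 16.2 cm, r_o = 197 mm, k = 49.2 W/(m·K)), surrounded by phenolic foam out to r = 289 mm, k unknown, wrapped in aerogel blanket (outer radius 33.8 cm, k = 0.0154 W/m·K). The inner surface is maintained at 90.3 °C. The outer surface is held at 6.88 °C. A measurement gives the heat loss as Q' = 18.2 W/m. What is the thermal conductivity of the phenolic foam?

ΣR = ΔT/Q' = |90.3 − 6.88|/18.2 = 4.584 m·K/W
Known resistances:
  R'_cast iron = ln(0.197/0.162)/(2πk) = 0.1956/(2π·49.2) = 6.328×10^-4 m·K/W
  R'_aerogel blanket = ln(0.338/0.289)/(2πk) = 0.1566/(2π·0.0154) = 1.619 m·K/W
R_phenolic foam = ΣR − ΣR_known = 4.584 − 1.620 = 2.964 m·K/W
ln(r₂/r₁)/(2πk) = 2.964 ⇒ k = 0.3832/(2π·2.964) = 0.0206 W/m·K

k = 0.0206 W/m·K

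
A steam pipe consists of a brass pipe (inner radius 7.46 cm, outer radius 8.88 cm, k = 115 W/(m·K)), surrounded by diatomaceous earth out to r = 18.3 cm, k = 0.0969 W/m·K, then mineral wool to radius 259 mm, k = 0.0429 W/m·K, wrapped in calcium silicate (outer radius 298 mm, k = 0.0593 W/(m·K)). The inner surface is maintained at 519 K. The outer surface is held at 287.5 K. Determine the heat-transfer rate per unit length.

Q' = 81.1 W/m

Treat each layer as a resistance in series:
  R'_brass = ln(0.0888/0.0746)/(2πk) = 0.1742/(2π·115) = 2.411×10^-4 m·K/W
  R'_diatomaceous earth = ln(0.183/0.0888)/(2πk) = 0.7231/(2π·0.0969) = 1.188 m·K/W
  R'_mineral wool = ln(0.259/0.183)/(2πk) = 0.3473/(2π·0.0429) = 1.289 m·K/W
  R'_calcium silicate = ln(0.298/0.259)/(2πk) = 0.1403/(2π·0.0593) = 0.3765 m·K/W
ΣR = 2.411×10^-4 + 1.188 + 1.289 + 0.3765 = 2.854 m·K/W
Q' = ΔT/ΣR = (519 K − 287.5 K)/2.854 = 81.1 W/m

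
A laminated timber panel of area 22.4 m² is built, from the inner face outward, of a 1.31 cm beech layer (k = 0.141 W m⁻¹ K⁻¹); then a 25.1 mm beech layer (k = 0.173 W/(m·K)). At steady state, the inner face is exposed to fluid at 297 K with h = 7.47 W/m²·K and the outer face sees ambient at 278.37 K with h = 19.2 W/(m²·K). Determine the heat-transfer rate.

Q = 984 W

Series thermal resistances, inner to outer:
  R_conv,in = 1/(hA) = 1/(7.47·22.4) = 0.005976 K/W
  R_beech = L/(kA) = 0.0131/(0.141·22.4) = 0.004148 K/W
  R_beech = L/(kA) = 0.0251/(0.173·22.4) = 0.006477 K/W
  R_conv,out = 1/(hA) = 1/(19.2·22.4) = 0.002325 K/W
ΣR = 0.005976 + 0.004148 + 0.006477 + 0.002325 = 0.01893 K/W
Q = ΔT/ΣR = (297 K − 278.37 K)/0.01893 = 984 W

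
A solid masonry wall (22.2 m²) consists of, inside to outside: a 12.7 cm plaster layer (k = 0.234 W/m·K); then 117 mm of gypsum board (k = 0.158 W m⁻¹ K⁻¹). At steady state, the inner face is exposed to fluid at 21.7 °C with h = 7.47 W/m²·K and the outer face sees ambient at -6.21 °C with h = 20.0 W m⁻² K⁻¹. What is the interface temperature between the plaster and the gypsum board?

T = 8.83 °C

Treat each layer as a resistance in series:
  R_conv,in = 1/(hA) = 1/(7.47·22.2) = 0.006030 K/W
  R_plaster = L/(kA) = 0.127/(0.234·22.2) = 0.02445 K/W
  R_gypsum board = L/(kA) = 0.117/(0.158·22.2) = 0.03336 K/W
  R_conv,out = 1/(hA) = 1/(20.0·22.2) = 0.002252 K/W
ΣR = 0.006030 + 0.02445 + 0.03336 + 0.002252 = 0.06609 K/W
Q = ΔT/ΣR = (21.7 °C − -6.21 °C)/0.06609 = 422.3 W
From the inner boundary to the plaster/gypsum board interface, ΣR_partial = 0.03048 K/W.
T_interface = T_in − Q·ΣR_partial = 21.7 °C − (422.3)(0.03048) = 8.83 °C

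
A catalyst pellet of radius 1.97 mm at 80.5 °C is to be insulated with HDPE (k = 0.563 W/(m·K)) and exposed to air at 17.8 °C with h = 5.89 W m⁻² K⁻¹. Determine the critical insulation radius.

r_cr = 19.1 cm

For a sphere, r_cr = 2k_ins/h = 2·0.563/5.89 = 0.191 m = 19.1 cm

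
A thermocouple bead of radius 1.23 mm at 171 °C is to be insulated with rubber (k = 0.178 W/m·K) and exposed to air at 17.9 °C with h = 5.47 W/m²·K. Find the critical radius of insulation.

For a sphere, r_cr = 2k_ins/h = 2·0.178/5.47 = 0.0651 m = 6.51 cm

r_cr = 6.51 cm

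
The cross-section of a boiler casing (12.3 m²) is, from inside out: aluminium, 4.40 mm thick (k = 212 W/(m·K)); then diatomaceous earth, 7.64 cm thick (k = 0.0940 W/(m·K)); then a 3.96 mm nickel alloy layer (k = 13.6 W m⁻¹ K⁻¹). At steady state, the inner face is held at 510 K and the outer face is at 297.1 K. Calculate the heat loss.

Treat each layer as a resistance in series:
  R_aluminium = L/(kA) = 0.00440/(212·12.3) = 1.687×10^-6 K/W
  R_diatomaceous earth = L/(kA) = 0.0764/(0.0940·12.3) = 0.06608 K/W
  R_nickel alloy = L/(kA) = 0.00396/(13.6·12.3) = 2.367×10^-5 K/W
ΣR = 1.687×10^-6 + 0.06608 + 2.367×10^-5 = 0.06611 K/W
Q = ΔT/ΣR = (510 K − 297.1 K)/0.06611 = 3220 W

Q = 3.22 kW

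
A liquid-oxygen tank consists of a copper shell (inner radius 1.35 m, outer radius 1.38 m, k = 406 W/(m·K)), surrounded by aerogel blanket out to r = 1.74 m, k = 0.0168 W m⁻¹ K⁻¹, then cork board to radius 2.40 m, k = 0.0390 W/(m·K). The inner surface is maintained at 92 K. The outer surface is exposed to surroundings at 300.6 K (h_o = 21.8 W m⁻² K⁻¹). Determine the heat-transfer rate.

Series thermal resistances, inner to outer:
  R_copper = (1/1.35 − 1/1.38)/(4πk) = 0.01610/(4π·406) = 3.156×10^-6 K/W
  R_aerogel blanket = (1/1.38 − 1/1.74)/(4πk) = 0.1499/(4π·0.0168) = 0.7102 K/W
  R_cork board = (1/1.74 − 1/2.40)/(4πk) = 0.1580/(4π·0.0390) = 0.3225 K/W
  R_conv,out = 1/(4πr²h) = 1/(4π·2.40²·21.8) = 6.337×10^-4 K/W
ΣR = 3.156×10^-6 + 0.7102 + 0.3225 + 6.337×10^-4 = 1.033 K/W
Q = ΔT/ΣR = (92 K − 300.6 K)/1.033 = -202 W
(Negative Q ⇒ heat flows inward; heat gain = 202 W.)

Q = 202 W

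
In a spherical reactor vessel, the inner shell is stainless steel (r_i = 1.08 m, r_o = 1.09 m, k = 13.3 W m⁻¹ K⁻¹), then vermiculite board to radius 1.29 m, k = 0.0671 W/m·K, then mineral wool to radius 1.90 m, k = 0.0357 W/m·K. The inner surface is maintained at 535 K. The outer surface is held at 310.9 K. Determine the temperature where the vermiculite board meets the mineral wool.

T = 483 K

Treat each layer as a resistance in series:
  R_stainless steel = (1/1.08 − 1/1.09)/(4πk) = 0.008495/(4π·13.3) = 5.083×10^-5 K/W
  R_vermiculite board = (1/1.09 − 1/1.29)/(4πk) = 0.1422/(4π·0.0671) = 0.1687 K/W
  R_mineral wool = (1/1.29 − 1/1.90)/(4πk) = 0.2489/(4π·0.0357) = 0.5548 K/W
ΣR = 5.083×10^-5 + 0.1687 + 0.5548 = 0.7236 K/W
Q = ΔT/ΣR = (535 K − 310.9 K)/0.7236 = 309.7 W
From the inner boundary to the vermiculite board/mineral wool interface, ΣR_partial = 0.1688 K/W.
T_interface = T_in − Q·ΣR_partial = 535 K − (309.7)(0.1688) = 483 K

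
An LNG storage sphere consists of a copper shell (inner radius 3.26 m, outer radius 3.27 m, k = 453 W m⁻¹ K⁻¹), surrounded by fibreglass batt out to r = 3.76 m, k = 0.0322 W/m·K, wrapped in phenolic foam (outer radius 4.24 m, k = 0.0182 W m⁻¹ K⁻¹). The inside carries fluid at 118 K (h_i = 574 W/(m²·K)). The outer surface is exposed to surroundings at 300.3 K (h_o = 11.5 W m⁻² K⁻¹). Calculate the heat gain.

Q = 791 W

Treat each layer as a resistance in series:
  R_conv,in = 1/(4πr²h) = 1/(4π·3.26²·574) = 1.304×10^-5 K/W
  R_copper = (1/3.26 − 1/3.27)/(4πk) = 9.381×10^-4/(4π·453) = 1.648×10^-7 K/W
  R_fibreglass batt = (1/3.27 − 1/3.76)/(4πk) = 0.03985/(4π·0.0322) = 0.09849 K/W
  R_phenolic foam = (1/3.76 − 1/4.24)/(4πk) = 0.03011/(4π·0.0182) = 0.1316 K/W
  R_conv,out = 1/(4πr²h) = 1/(4π·4.24²·11.5) = 3.849×10^-4 K/W
ΣR = 1.304×10^-5 + 1.648×10^-7 + 0.09849 + 0.1316 + 3.849×10^-4 = 0.2305 K/W
Q = ΔT/ΣR = (118 K − 300.3 K)/0.2305 = -791 W
(Negative Q ⇒ heat flows inward; heat gain = 791 W.)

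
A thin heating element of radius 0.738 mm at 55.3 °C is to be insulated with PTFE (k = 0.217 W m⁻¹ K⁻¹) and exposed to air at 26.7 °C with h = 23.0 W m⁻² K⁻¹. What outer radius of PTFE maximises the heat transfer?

r_cr = 0.943 cm

For a cylinder, r_cr = k_ins/h = 0.217/23.0 = 0.00943 m = 0.943 cm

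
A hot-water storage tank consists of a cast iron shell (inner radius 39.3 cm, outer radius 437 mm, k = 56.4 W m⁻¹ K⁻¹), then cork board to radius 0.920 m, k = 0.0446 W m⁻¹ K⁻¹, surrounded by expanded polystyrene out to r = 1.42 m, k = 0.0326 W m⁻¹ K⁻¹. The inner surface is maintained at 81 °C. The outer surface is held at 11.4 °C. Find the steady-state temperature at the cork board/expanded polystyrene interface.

Series thermal resistances, inner to outer:
  R_cast iron = (1/0.393 − 1/0.437)/(4πk) = 0.2562/(4π·56.4) = 3.615×10^-4 K/W
  R_cork board = (1/0.437 − 1/0.920)/(4πk) = 1.201/(4π·0.0446) = 2.144 K/W
  R_expanded polystyrene = (1/0.920 − 1/1.42)/(4πk) = 0.3827/(4π·0.0326) = 0.9343 K/W
ΣR = 3.615×10^-4 + 2.144 + 0.9343 = 3.079 K/W
Q = ΔT/ΣR = (81 °C − 11.4 °C)/3.079 = 22.60 W
From the inner boundary to the cork board/expanded polystyrene interface, ΣR_partial = 2.144 K/W.
T_interface = T_in − Q·ΣR_partial = 81 °C − (22.60)(2.144) = 32.5 °C

T = 32.5 °C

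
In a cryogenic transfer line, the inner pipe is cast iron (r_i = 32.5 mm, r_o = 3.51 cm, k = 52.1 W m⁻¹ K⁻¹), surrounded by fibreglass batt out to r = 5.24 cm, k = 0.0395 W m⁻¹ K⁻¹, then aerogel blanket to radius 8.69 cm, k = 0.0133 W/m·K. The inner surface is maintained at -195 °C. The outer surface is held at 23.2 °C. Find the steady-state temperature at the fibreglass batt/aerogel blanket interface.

T = -149 °C

Treat each layer as a resistance in series:
  R'_cast iron = ln(0.0351/0.0325)/(2πk) = 0.07696/(2π·52.1) = 2.351×10^-4 m·K/W
  R'_fibreglass batt = ln(0.0524/0.0351)/(2πk) = 0.4007/(2π·0.0395) = 1.615 m·K/W
  R'_aerogel blanket = ln(0.0869/0.0524)/(2πk) = 0.5059/(2π·0.0133) = 6.053 m·K/W
ΣR = 2.351×10^-4 + 1.615 + 6.053 = 7.668 m·K/W
Q' = ΔT/ΣR = (-195 °C − 23.2 °C)/7.668 = -28.46 W/m
From the inner boundary to the fibreglass batt/aerogel blanket interface, ΣR_partial = 1.615 m·K/W.
T_interface = T_in − Q'·ΣR_partial = -195 °C − (-28.46)(1.615) = -149 °C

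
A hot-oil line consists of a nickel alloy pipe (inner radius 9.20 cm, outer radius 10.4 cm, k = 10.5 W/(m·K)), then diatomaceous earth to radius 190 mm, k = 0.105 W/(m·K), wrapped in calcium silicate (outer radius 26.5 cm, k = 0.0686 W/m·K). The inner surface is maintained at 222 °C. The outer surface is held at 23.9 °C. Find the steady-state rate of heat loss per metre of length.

Series thermal resistances, inner to outer:
  R'_nickel alloy = ln(0.104/0.0920)/(2πk) = 0.1226/(2π·10.5) = 0.001858 m·K/W
  R'_diatomaceous earth = ln(0.190/0.104)/(2πk) = 0.6026/(2π·0.105) = 0.9134 m·K/W
  R'_calcium silicate = ln(0.265/0.190)/(2πk) = 0.3327/(2π·0.0686) = 0.7719 m·K/W
ΣR = 0.001858 + 0.9134 + 0.7719 = 1.687 m·K/W
Q' = ΔT/ΣR = (222 °C − 23.9 °C)/1.687 = 117 W/m

Q' = 117 W/m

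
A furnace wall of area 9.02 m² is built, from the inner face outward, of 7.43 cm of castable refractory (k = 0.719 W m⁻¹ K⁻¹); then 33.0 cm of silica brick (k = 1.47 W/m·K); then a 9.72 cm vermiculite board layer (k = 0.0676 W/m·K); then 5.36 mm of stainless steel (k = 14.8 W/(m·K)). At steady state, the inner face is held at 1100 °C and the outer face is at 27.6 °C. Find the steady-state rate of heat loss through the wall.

Q = 5.48 kW

Series thermal resistances, inner to outer:
  R_castable refractory = L/(kA) = 0.0743/(0.719·9.02) = 0.01146 K/W
  R_silica brick = L/(kA) = 0.330/(1.47·9.02) = 0.02489 K/W
  R_vermiculite board = L/(kA) = 0.0972/(0.0676·9.02) = 0.1594 K/W
  R_stainless steel = L/(kA) = 0.00536/(14.8·9.02) = 4.015×10^-5 K/W
ΣR = 0.01146 + 0.02489 + 0.1594 + 4.015×10^-5 = 0.1958 K/W
Q = ΔT/ΣR = (1100 °C − 27.6 °C)/0.1958 = 5480 W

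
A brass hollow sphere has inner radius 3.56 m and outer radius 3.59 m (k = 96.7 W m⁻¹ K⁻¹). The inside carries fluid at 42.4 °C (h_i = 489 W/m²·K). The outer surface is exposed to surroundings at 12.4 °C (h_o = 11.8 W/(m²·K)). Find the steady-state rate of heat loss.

Series thermal resistances, inner to outer:
  R_conv,in = 1/(4πr²h) = 1/(4π·3.56²·489) = 1.284×10^-5 K/W
  R_brass = (1/3.56 − 1/3.59)/(4πk) = 0.002347/(4π·96.7) = 1.932×10^-6 K/W
  R_conv,out = 1/(4πr²h) = 1/(4π·3.59²·11.8) = 5.233×10^-4 K/W
ΣR = 1.284×10^-5 + 1.932×10^-6 + 5.233×10^-4 = 5.381×10^-4 K/W
Q = ΔT/ΣR = (42.4 °C − 12.4 °C)/5.381×10^-4 = 55800 W

Q = 55.8 kW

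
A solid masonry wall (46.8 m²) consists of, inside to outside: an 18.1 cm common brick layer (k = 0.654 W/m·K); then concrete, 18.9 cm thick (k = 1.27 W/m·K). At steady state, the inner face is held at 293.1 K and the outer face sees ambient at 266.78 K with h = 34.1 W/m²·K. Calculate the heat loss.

Series thermal resistances, inner to outer:
  R_common brick = L/(kA) = 0.181/(0.654·46.8) = 0.005914 K/W
  R_concrete = L/(kA) = 0.189/(1.27·46.8) = 0.003180 K/W
  R_conv,out = 1/(hA) = 1/(34.1·46.8) = 6.266×10^-4 K/W
ΣR = 0.005914 + 0.003180 + 6.266×10^-4 = 0.009721 K/W
Q = ΔT/ΣR = (293.1 K − 266.78 K)/0.009721 = 2710 W

Q = 2.71 kW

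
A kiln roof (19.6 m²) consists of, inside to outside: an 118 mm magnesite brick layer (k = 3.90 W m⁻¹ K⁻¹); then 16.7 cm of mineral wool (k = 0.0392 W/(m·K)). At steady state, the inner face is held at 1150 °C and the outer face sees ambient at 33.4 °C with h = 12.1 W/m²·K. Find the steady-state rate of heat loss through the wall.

Resistance network (inner→outer):
  R_magnesite brick = L/(kA) = 0.118/(3.90·19.6) = 0.001544 K/W
  R_mineral wool = L/(kA) = 0.167/(0.0392·19.6) = 0.2174 K/W
  R_conv,out = 1/(hA) = 1/(12.1·19.6) = 0.004217 K/W
ΣR = 0.001544 + 0.2174 + 0.004217 = 0.2232 K/W
Q = ΔT/ΣR = (1150 °C − 33.4 °C)/0.2232 = 5000 W

Q = 5.00 kW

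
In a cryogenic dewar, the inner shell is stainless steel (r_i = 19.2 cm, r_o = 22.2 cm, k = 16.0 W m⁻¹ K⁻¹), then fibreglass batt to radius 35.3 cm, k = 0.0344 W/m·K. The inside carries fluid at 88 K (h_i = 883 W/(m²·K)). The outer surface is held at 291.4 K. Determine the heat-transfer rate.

Q = 52.5 W

Series thermal resistances, inner to outer:
  R_conv,in = 1/(4πr²h) = 1/(4π·0.192²·883) = 0.002445 K/W
  R_stainless steel = (1/0.192 − 1/0.222)/(4πk) = 0.7038/(4π·16.0) = 0.003501 K/W
  R_fibreglass batt = (1/0.222 − 1/0.353)/(4πk) = 1.672/(4π·0.0344) = 3.867 K/W
ΣR = 0.002445 + 0.003501 + 3.867 = 3.873 K/W
Q = ΔT/ΣR = (88 K − 291.4 K)/3.873 = -52.5 W
(Negative Q ⇒ heat flows inward; heat gain = 52.5 W.)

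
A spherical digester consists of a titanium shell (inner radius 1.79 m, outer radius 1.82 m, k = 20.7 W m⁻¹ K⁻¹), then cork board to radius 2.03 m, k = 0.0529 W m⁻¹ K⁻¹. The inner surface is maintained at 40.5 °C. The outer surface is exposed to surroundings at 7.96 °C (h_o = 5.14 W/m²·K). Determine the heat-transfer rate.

Q = 364 W

Resistance network (inner→outer):
  R_titanium = (1/1.79 − 1/1.82)/(4πk) = 0.009209/(4π·20.7) = 3.540×10^-5 K/W
  R_cork board = (1/1.82 − 1/2.03)/(4πk) = 0.05684/(4π·0.0529) = 0.08550 K/W
  R_conv,out = 1/(4πr²h) = 1/(4π·2.03²·5.14) = 0.003757 K/W
ΣR = 3.540×10^-5 + 0.08550 + 0.003757 = 0.08929 K/W
Q = ΔT/ΣR = (40.5 °C − 7.96 °C)/0.08929 = 364 W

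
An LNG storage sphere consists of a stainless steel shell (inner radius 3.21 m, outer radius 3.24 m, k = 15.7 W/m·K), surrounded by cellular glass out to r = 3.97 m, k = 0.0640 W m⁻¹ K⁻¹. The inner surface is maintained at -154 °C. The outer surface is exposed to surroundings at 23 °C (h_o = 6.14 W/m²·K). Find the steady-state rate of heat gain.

Q = 2.48 kW

Series thermal resistances, inner to outer:
  R_stainless steel = (1/3.21 − 1/3.24)/(4πk) = 0.002885/(4π·15.7) = 1.462×10^-5 K/W
  R_cellular glass = (1/3.24 − 1/3.97)/(4πk) = 0.05675/(4π·0.0640) = 0.07057 K/W
  R_conv,out = 1/(4πr²h) = 1/(4π·3.97²·6.14) = 8.223×10^-4 K/W
ΣR = 1.462×10^-5 + 0.07057 + 8.223×10^-4 = 0.07141 K/W
Q = ΔT/ΣR = (-154 °C − 23 °C)/0.07141 = -2480 W
(Negative Q ⇒ heat flows inward; heat gain = 2480 W.)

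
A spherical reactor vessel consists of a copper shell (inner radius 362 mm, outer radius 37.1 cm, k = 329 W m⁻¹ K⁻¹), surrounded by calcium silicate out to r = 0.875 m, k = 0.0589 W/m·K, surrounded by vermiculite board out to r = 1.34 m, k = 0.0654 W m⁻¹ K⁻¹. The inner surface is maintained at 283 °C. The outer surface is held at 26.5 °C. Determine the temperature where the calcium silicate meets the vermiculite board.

Treat each layer as a resistance in series:
  R_copper = (1/0.362 − 1/0.371)/(4πk) = 0.06701/(4π·329) = 1.621×10^-5 K/W
  R_calcium silicate = (1/0.371 − 1/0.875)/(4πk) = 1.553/(4π·0.0589) = 2.098 K/W
  R_vermiculite board = (1/0.875 − 1/1.34)/(4πk) = 0.3966/(4π·0.0654) = 0.4826 K/W
ΣR = 1.621×10^-5 + 2.098 + 0.4826 = 2.581 K/W
Q = ΔT/ΣR = (283 °C − 26.5 °C)/2.581 = 99.38 W
From the inner boundary to the calcium silicate/vermiculite board interface, ΣR_partial = 2.098 K/W.
T_interface = T_in − Q·ΣR_partial = 283 °C − (99.38)(2.098) = 74.5 °C

T = 74.5 °C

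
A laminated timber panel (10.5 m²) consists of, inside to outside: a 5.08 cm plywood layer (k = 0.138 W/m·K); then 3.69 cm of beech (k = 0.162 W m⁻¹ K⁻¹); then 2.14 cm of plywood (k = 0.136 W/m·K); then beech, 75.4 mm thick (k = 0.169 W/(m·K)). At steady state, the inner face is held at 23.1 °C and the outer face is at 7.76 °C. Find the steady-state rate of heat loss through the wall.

Treat each layer as a resistance in series:
  R_plywood = L/(kA) = 0.0508/(0.138·10.5) = 0.03506 K/W
  R_beech = L/(kA) = 0.0369/(0.162·10.5) = 0.02169 K/W
  R_plywood = L/(kA) = 0.0214/(0.136·10.5) = 0.01499 K/W
  R_beech = L/(kA) = 0.0754/(0.169·10.5) = 0.04249 K/W
ΣR = 0.03506 + 0.02169 + 0.01499 + 0.04249 = 0.1142 K/W
Q = ΔT/ΣR = (23.1 °C − 7.76 °C)/0.1142 = 134 W

Q = 134 W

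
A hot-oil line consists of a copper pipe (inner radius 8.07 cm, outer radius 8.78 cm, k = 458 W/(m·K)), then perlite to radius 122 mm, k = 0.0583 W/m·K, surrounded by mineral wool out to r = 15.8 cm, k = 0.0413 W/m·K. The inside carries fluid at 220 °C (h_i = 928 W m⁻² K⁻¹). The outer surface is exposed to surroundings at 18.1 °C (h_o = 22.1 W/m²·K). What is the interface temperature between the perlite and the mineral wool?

T = 126 °C

Resistance network (inner→outer):
  R'_conv,in = 1/(2πr h) = 1/(2π·0.0807·928) = 0.002125 m·K/W
  R'_copper = ln(0.0878/0.0807)/(2πk) = 0.08432/(2π·458) = 2.930×10^-5 m·K/W
  R'_perlite = ln(0.122/0.0878)/(2πk) = 0.3290/(2π·0.0583) = 0.8980 m·K/W
  R'_mineral wool = ln(0.158/0.122)/(2πk) = 0.2586/(2π·0.0413) = 0.9964 m·K/W
  R'_conv,out = 1/(2πr h) = 1/(2π·0.158·22.1) = 0.04558 m·K/W
ΣR = 0.002125 + 2.930×10^-5 + 0.8980 + 0.9964 + 0.04558 = 1.942 m·K/W
Q' = ΔT/ΣR = (220 °C − 18.1 °C)/1.942 = 104.0 W/m
From the inner boundary to the perlite/mineral wool interface, ΣR_partial = 0.9002 m·K/W.
T_interface = T_in − Q'·ΣR_partial = 220 °C − (104.0)(0.9002) = 126 °C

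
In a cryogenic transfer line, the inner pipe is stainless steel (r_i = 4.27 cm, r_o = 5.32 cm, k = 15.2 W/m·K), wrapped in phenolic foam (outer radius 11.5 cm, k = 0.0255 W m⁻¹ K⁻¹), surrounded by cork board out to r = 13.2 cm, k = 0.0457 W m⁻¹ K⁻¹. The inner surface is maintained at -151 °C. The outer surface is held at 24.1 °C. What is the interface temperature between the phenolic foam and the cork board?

T = 8.2 °C

Series thermal resistances, inner to outer:
  R'_stainless steel = ln(0.0532/0.0427)/(2πk) = 0.2199/(2π·15.2) = 0.002302 m·K/W
  R'_phenolic foam = ln(0.115/0.0532)/(2πk) = 0.7709/(2π·0.0255) = 4.811 m·K/W
  R'_cork board = ln(0.132/0.115)/(2πk) = 0.1379/(2π·0.0457) = 0.4801 m·K/W
ΣR = 0.002302 + 4.811 + 0.4801 = 5.293 m·K/W
Q' = ΔT/ΣR = (-151 °C − 24.1 °C)/5.293 = -33.08 W/m
From the inner boundary to the phenolic foam/cork board interface, ΣR_partial = 4.813 m·K/W.
T_interface = T_in − Q'·ΣR_partial = -151 °C − (-33.08)(4.813) = 8.2 °C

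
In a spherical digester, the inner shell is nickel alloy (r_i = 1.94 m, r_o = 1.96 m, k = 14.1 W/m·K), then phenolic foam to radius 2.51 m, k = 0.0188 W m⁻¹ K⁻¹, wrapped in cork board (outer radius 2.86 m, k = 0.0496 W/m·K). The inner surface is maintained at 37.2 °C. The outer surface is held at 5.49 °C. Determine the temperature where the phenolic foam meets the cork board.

Series thermal resistances, inner to outer:
  R_nickel alloy = (1/1.94 − 1/1.96)/(4πk) = 0.005260/(4π·14.1) = 2.969×10^-5 K/W
  R_phenolic foam = (1/1.96 − 1/2.51)/(4πk) = 0.1118/(4π·0.0188) = 0.4732 K/W
  R_cork board = (1/2.51 − 1/2.86)/(4πk) = 0.04876/(4π·0.0496) = 0.07822 K/W
ΣR = 2.969×10^-5 + 0.4732 + 0.07822 = 0.5514 K/W
Q = ΔT/ΣR = (37.2 °C − 5.49 °C)/0.5514 = 57.51 W
From the inner boundary to the phenolic foam/cork board interface, ΣR_partial = 0.4732 K/W.
T_interface = T_in − Q·ΣR_partial = 37.2 °C − (57.51)(0.4732) = 9.99 °C

T = 9.99 °C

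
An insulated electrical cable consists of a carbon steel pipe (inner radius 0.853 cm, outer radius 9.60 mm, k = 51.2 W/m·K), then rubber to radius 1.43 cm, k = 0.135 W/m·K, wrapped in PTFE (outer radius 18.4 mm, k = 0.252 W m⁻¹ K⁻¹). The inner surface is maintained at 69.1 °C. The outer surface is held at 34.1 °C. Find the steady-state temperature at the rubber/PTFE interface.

T = 43.0 °C

Treat each layer as a resistance in series:
  R'_carbon steel = ln(0.00960/0.00853)/(2πk) = 0.1182/(2π·51.2) = 3.673×10^-4 m·K/W
  R'_rubber = ln(0.0143/0.00960)/(2πk) = 0.3985/(2π·0.135) = 0.4698 m·K/W
  R'_PTFE = ln(0.0184/0.0143)/(2πk) = 0.2521/(2π·0.252) = 0.1592 m·K/W
ΣR = 3.673×10^-4 + 0.4698 + 0.1592 = 0.6294 m·K/W
Q' = ΔT/ΣR = (69.1 °C − 34.1 °C)/0.6294 = 55.61 W/m
From the inner boundary to the rubber/PTFE interface, ΣR_partial = 0.4702 m·K/W.
T_interface = T_in − Q'·ΣR_partial = 69.1 °C − (55.61)(0.4702) = 43.0 °C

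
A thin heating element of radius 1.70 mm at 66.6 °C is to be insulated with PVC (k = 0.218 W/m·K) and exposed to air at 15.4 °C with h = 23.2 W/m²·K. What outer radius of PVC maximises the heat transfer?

r_cr = 0.940 cm

For a cylinder, r_cr = k_ins/h = 0.218/23.2 = 0.00940 m = 0.940 cm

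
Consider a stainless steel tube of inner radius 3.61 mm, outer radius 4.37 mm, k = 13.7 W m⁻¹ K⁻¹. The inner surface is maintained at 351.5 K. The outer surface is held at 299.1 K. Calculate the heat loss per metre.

Q' = 2πk·ΔT/ln(r₂/r₁) = 2π × 13.7 × 52.4 / ln(0.00437/0.00361) = 23600 W/m

Q' = 23.6 kW/m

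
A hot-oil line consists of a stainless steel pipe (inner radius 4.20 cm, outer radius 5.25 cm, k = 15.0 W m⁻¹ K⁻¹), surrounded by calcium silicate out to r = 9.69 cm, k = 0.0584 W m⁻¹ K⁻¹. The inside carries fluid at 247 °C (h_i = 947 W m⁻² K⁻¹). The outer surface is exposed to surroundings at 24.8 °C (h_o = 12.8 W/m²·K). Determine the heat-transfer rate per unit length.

Q' = 123 W/m

Treat each layer as a resistance in series:
  R'_conv,in = 1/(2πr h) = 1/(2π·0.0420·947) = 0.004001 m·K/W
  R'_stainless steel = ln(0.0525/0.0420)/(2πk) = 0.2231/(2π·15.0) = 0.002368 m·K/W
  R'_calcium silicate = ln(0.0969/0.0525)/(2πk) = 0.6129/(2π·0.0584) = 1.670 m·K/W
  R'_conv,out = 1/(2πr h) = 1/(2π·0.0969·12.8) = 0.1283 m·K/W
ΣR = 0.004001 + 0.002368 + 1.670 + 0.1283 = 1.805 m·K/W
Q' = ΔT/ΣR = (247 °C − 24.8 °C)/1.805 = 123 W/m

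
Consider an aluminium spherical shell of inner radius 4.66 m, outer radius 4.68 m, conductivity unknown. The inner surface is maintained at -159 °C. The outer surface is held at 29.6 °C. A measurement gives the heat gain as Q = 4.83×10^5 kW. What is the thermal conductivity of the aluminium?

ΣR = ΔT/Q = |-159 − 29.6|/4.83×10^8 = 3.905×10^-7 K/W
(1/r₁−1/r₂)/(4πk) = 3.905×10^-7 ⇒ k = 9.171×10^-4/(4π·3.905×10^-7) = 187 W/m·K

k = 187 W/m·K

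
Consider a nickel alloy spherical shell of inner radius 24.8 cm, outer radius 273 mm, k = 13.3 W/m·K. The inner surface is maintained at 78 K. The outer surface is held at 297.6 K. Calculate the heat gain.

Q = 4πk·ΔT/(1/r₁ − 1/r₂) = 4π × 13.3 × 219.6 / (1/0.248 − 1/0.273) = 99400 W

Q = 99.4 kW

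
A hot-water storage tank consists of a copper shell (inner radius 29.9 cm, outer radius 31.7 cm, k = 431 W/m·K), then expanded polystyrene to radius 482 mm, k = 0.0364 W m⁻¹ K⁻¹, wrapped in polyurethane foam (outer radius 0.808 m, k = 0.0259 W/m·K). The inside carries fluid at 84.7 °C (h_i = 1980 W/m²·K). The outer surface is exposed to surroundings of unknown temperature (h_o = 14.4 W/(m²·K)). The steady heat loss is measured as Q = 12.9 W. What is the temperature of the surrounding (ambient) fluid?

Sum the resistances:
  R_conv,in = 1/(4πr²h) = 1/(4π·0.299²·1980) = 4.496×10^-4 K/W
  R_copper = (1/0.299 − 1/0.317)/(4πk) = 0.1899/(4π·431) = 3.506×10^-5 K/W
  R_expanded polystyrene = (1/0.317 − 1/0.482)/(4πk) = 1.080/(4π·0.0364) = 2.361 K/W
  R_polyurethane foam = (1/0.482 − 1/0.808)/(4πk) = 0.8371/(4π·0.0259) = 2.572 K/W
  R_conv,out = 1/(4πr²h) = 1/(4π·0.808²·14.4) = 0.008465 K/W
ΣR = 4.942 K/W
ΔT = Q·ΣR = 12.9 × 4.942 = 63.75 K
Heat flows outward, so T_out = T_in − ΔT = 84.7 − 63.75 = 21.0 °C

T_out = 21.0 °C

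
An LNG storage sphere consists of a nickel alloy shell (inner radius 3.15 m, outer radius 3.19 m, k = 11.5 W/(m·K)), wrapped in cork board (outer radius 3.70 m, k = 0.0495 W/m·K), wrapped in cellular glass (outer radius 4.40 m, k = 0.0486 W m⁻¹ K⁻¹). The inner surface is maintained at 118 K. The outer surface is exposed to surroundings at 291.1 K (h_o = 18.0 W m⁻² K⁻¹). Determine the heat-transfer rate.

Q = 1240 W

Treat each layer as a resistance in series:
  R_nickel alloy = (1/3.15 − 1/3.19)/(4πk) = 0.003981/(4π·11.5) = 2.755×10^-5 K/W
  R_cork board = (1/3.19 − 1/3.70)/(4πk) = 0.04321/(4π·0.0495) = 0.06946 K/W
  R_cellular glass = (1/3.70 − 1/4.40)/(4πk) = 0.04300/(4π·0.0486) = 0.07040 K/W
  R_conv,out = 1/(4πr²h) = 1/(4π·4.40²·18.0) = 2.284×10^-4 K/W
ΣR = 2.755×10^-5 + 0.06946 + 0.07040 + 2.284×10^-4 = 0.1401 K/W
Q = ΔT/ΣR = (118 K − 291.1 K)/0.1401 = -1240 W
(Negative Q ⇒ heat flows inward; heat gain = 1240 W.)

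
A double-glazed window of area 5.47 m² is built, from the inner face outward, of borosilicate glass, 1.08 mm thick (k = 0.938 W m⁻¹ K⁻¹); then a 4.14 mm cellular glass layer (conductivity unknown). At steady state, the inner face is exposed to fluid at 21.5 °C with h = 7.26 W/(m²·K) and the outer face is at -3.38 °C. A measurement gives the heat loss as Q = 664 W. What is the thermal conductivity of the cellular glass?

k = 0.0627 W/m·K

ΣR = ΔT/Q = |21.5 − -3.38|/664 = 0.03747 K/W
Known resistances:
  R_conv,in = 1/(hA) = 1/(7.26·5.47) = 0.02518 K/W
  R_borosilicate glass = L/(kA) = 0.00108/(0.938·5.47) = 2.105×10^-4 K/W
R_cellular glass = ΣR − ΣR_known = 0.03747 − 0.02539 = 0.01208 K/W
L/(kA) = 0.01208 ⇒ k = 0.00414/(0.01208·5.47) = 0.0627 W/m·K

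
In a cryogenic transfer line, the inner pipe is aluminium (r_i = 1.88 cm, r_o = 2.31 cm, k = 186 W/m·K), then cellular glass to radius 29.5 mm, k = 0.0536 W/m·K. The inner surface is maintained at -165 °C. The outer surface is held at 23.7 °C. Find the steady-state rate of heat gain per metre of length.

Series thermal resistances, inner to outer:
  R'_aluminium = ln(0.0231/0.0188)/(2πk) = 0.2060/(2π·186) = 1.762×10^-4 m·K/W
  R'_cellular glass = ln(0.0295/0.0231)/(2πk) = 0.2446/(2π·0.0536) = 0.7262 m·K/W
ΣR = 1.762×10^-4 + 0.7262 = 0.7264 m·K/W
Q' = ΔT/ΣR = (-165 °C − 23.7 °C)/0.7264 = -260 W/m
(Negative Q' ⇒ heat flows inward; heat gain = 260 W/m.)

Q' = 260 W/m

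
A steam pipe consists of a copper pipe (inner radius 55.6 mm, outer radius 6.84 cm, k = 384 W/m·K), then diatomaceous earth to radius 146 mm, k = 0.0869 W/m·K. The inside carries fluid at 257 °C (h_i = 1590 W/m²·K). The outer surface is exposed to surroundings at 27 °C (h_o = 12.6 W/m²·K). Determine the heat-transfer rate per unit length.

Resistance network (inner→outer):
  R'_conv,in = 1/(2πr h) = 1/(2π·0.0556·1590) = 0.001800 m·K/W
  R'_copper = ln(0.0684/0.0556)/(2πk) = 0.2072/(2π·384) = 8.587×10^-5 m·K/W
  R'_diatomaceous earth = ln(0.146/0.0684)/(2πk) = 0.7582/(2π·0.0869) = 1.389 m·K/W
  R'_conv,out = 1/(2πr h) = 1/(2π·0.146·12.6) = 0.08652 m·K/W
ΣR = 0.001800 + 8.587×10^-5 + 1.389 + 0.08652 = 1.477 m·K/W
Q' = ΔT/ΣR = (257 °C − 27 °C)/1.477 = 156 W/m

Q' = 156 W/m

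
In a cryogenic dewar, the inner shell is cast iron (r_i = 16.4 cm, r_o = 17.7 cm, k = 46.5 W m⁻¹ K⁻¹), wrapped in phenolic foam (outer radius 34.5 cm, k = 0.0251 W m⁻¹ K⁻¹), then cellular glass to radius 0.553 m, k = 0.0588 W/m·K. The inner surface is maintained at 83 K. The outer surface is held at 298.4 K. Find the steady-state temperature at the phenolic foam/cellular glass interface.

T = 267.2 K

Treat each layer as a resistance in series:
  R_cast iron = (1/0.164 − 1/0.177)/(4πk) = 0.4478/(4π·46.5) = 7.664×10^-4 K/W
  R_phenolic foam = (1/0.177 − 1/0.345)/(4πk) = 2.751/(4π·0.0251) = 8.722 K/W
  R_cellular glass = (1/0.345 − 1/0.553)/(4πk) = 1.090/(4π·0.0588) = 1.475 K/W
ΣR = 7.664×10^-4 + 8.722 + 1.475 = 10.20 K/W
Q = ΔT/ΣR = (83 K − 298.4 K)/10.20 = -21.12 W
From the inner boundary to the phenolic foam/cellular glass interface, ΣR_partial = 8.723 K/W.
T_interface = T_in − Q·ΣR_partial = 83 K − (-21.12)(8.723) = 267.2 K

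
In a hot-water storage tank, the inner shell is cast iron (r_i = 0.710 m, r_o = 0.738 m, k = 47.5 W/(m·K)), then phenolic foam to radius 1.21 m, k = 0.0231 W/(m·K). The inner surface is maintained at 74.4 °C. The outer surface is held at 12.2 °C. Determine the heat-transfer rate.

Series thermal resistances, inner to outer:
  R_cast iron = (1/0.710 − 1/0.738)/(4πk) = 0.05344/(4π·47.5) = 8.952×10^-5 K/W
  R_phenolic foam = (1/0.738 − 1/1.21)/(4πk) = 0.5286/(4π·0.0231) = 1.821 K/W
ΣR = 8.952×10^-5 + 1.821 = 1.821 K/W
Q = ΔT/ΣR = (74.4 °C − 12.2 °C)/1.821 = 34.2 W

Q = 34.2 W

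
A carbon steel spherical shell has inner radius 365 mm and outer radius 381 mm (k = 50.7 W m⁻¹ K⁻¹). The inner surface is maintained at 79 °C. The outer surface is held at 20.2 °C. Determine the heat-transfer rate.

Q = 4πk·ΔT/(1/r₁ − 1/r₂) = 4π × 50.7 × 58.8 / (1/0.365 − 1/0.381) = 3.26×10^5 W

Q = 326 kW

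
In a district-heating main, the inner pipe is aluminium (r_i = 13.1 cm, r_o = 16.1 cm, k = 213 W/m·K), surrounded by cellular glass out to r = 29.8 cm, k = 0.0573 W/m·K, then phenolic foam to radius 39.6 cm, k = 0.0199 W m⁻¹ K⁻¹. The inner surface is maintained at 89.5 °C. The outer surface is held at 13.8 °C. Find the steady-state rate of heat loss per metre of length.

Q' = 19.0 W/m

Treat each layer as a resistance in series:
  R'_aluminium = ln(0.161/0.131)/(2πk) = 0.2062/(2π·213) = 1.541×10^-4 m·K/W
  R'_cellular glass = ln(0.298/0.161)/(2πk) = 0.6157/(2π·0.0573) = 1.710 m·K/W
  R'_phenolic foam = ln(0.396/0.298)/(2πk) = 0.2843/(2π·0.0199) = 2.274 m·K/W
ΣR = 1.541×10^-4 + 1.710 + 2.274 = 3.984 m·K/W
Q' = ΔT/ΣR = (89.5 °C − 13.8 °C)/3.984 = 19.0 W/m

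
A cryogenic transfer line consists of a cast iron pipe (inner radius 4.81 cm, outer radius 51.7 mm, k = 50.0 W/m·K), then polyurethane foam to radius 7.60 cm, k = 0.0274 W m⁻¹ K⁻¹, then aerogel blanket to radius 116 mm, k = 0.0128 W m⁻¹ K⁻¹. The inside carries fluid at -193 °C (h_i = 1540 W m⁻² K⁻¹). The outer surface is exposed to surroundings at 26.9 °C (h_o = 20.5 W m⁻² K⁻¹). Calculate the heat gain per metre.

Series thermal resistances, inner to outer:
  R'_conv,in = 1/(2πr h) = 1/(2π·0.0481·1540) = 0.002149 m·K/W
  R'_cast iron = ln(0.0517/0.0481)/(2πk) = 0.07218/(2π·50.0) = 2.297×10^-4 m·K/W
  R'_polyurethane foam = ln(0.0760/0.0517)/(2πk) = 0.3853/(2π·0.0274) = 2.238 m·K/W
  R'_aerogel blanket = ln(0.116/0.0760)/(2πk) = 0.4229/(2π·0.0128) = 5.258 m·K/W
  R'_conv,out = 1/(2πr h) = 1/(2π·0.116·20.5) = 0.06693 m·K/W
ΣR = 0.002149 + 2.297×10^-4 + 2.238 + 5.258 + 0.06693 = 7.565 m·K/W
Q' = ΔT/ΣR = (-193 °C − 26.9 °C)/7.565 = -29.1 W/m
(Negative Q' ⇒ heat flows inward; heat gain = 29.1 W/m.)

Q' = 29.1 W/m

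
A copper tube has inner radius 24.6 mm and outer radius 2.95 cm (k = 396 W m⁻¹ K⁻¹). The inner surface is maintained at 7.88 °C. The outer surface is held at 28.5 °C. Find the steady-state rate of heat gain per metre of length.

Q' = 2πk·ΔT/ln(r₂/r₁) = 2π × 396 × 20.62 / ln(0.0295/0.0246) = 2.82×10^5 W/m

Q' = 282 kW/m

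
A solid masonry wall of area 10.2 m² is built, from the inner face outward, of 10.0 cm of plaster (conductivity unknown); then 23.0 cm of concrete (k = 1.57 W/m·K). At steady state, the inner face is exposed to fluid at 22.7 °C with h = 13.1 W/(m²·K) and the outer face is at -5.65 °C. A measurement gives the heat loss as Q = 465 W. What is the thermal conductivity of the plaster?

ΣR = ΔT/Q = |22.7 − -5.65|/465 = 0.06097 K/W
Known resistances:
  R_conv,in = 1/(hA) = 1/(13.1·10.2) = 0.007484 K/W
  R_concrete = L/(kA) = 0.230/(1.57·10.2) = 0.01436 K/W
R_plaster = ΣR − ΣR_known = 0.06097 − 0.02184 = 0.03913 K/W
L/(kA) = 0.03913 ⇒ k = 0.100/(0.03913·10.2) = 0.251 W/m·K

k = 0.251 W/m·K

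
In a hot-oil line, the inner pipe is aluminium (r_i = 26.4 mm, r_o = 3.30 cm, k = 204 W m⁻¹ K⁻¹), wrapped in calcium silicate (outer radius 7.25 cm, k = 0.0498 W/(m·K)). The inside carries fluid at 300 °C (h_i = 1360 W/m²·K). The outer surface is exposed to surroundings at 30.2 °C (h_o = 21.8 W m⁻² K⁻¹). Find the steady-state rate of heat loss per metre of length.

Q' = 103 W/m

Treat each layer as a resistance in series:
  R'_conv,in = 1/(2πr h) = 1/(2π·0.0264·1360) = 0.004433 m·K/W
  R'_aluminium = ln(0.0330/0.0264)/(2πk) = 0.2231/(2π·204) = 1.741×10^-4 m·K/W
  R'_calcium silicate = ln(0.0725/0.0330)/(2πk) = 0.7871/(2π·0.0498) = 2.515 m·K/W
  R'_conv,out = 1/(2πr h) = 1/(2π·0.0725·21.8) = 0.1007 m·K/W
ΣR = 0.004433 + 1.741×10^-4 + 2.515 + 0.1007 = 2.620 m·K/W
Q' = ΔT/ΣR = (300 °C − 30.2 °C)/2.620 = 103 W/m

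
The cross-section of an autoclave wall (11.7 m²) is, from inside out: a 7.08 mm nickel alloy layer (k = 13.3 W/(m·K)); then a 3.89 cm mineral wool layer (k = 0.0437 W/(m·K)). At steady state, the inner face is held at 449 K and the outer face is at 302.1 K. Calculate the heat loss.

Treat each layer as a resistance in series:
  R_nickel alloy = L/(kA) = 0.00708/(13.3·11.7) = 4.550×10^-5 K/W
  R_mineral wool = L/(kA) = 0.0389/(0.0437·11.7) = 0.07608 K/W
ΣR = 4.550×10^-5 + 0.07608 = 0.07613 K/W
Q = ΔT/ΣR = (449 K − 302.1 K)/0.07613 = 1930 W

Q = 1930 W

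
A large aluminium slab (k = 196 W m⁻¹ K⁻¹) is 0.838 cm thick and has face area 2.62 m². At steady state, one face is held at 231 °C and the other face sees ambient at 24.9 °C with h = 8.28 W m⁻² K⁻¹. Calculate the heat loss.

Series thermal resistances, inner to outer:
  R_aluminium = L/(kA) = 0.00838/(196·2.62) = 1.632×10^-5 K/W
  R_conv,out = 1/(hA) = 1/(8.28·2.62) = 0.04610 K/W
ΣR = 1.632×10^-5 + 0.04610 = 0.04612 K/W
Q = ΔT/ΣR = (231 °C − 24.9 °C)/0.04612 = 4470 W

Q = 4.47 kW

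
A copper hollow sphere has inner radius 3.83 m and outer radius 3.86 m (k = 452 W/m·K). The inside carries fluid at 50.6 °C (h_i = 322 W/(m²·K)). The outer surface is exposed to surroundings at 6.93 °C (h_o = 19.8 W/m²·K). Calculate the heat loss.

Q = 152 kW

Treat each layer as a resistance in series:
  R_conv,in = 1/(4πr²h) = 1/(4π·3.83²·322) = 1.685×10^-5 K/W
  R_copper = (1/3.83 − 1/3.86)/(4πk) = 0.002029/(4π·452) = 3.573×10^-7 K/W
  R_conv,out = 1/(4πr²h) = 1/(4π·3.86²·19.8) = 2.697×10^-4 K/W
ΣR = 1.685×10^-5 + 3.573×10^-7 + 2.697×10^-4 = 2.869×10^-4 K/W
Q = ΔT/ΣR = (50.6 °C − 6.93 °C)/2.869×10^-4 = 1.52×10^5 W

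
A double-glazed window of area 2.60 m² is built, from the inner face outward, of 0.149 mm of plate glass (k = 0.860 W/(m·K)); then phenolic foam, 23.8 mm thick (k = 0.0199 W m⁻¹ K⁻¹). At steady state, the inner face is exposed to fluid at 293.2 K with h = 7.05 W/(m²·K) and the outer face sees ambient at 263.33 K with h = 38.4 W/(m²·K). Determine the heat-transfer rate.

Q = 56.9 W

Treat each layer as a resistance in series:
  R_conv,in = 1/(hA) = 1/(7.05·2.60) = 0.05456 K/W
  R_plate glass = L/(kA) = 1.49×10^-4/(0.860·2.60) = 6.664×10^-5 K/W
  R_phenolic foam = L/(kA) = 0.0238/(0.0199·2.60) = 0.4600 K/W
  R_conv,out = 1/(hA) = 1/(38.4·2.60) = 0.01002 K/W
ΣR = 0.05456 + 6.664×10^-5 + 0.4600 + 0.01002 = 0.5246 K/W
Q = ΔT/ΣR = (293.2 K − 263.33 K)/0.5246 = 56.9 W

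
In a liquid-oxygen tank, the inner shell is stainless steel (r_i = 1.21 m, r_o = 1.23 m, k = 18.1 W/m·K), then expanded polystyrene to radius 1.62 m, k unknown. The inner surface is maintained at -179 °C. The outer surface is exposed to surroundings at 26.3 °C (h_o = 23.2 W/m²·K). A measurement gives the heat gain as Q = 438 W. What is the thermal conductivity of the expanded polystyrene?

k = 0.0333 W/m·K

ΣR = ΔT/Q = |-179 − 26.3|/438 = 0.4687 K/W
Known resistances:
  R_stainless steel = (1/1.21 − 1/1.23)/(4πk) = 0.01344/(4π·18.1) = 5.908×10^-5 K/W
  R_conv,out = 1/(4πr²h) = 1/(4π·1.62²·23.2) = 0.001307 K/W
R_expanded polystyrene = ΣR − ΣR_known = 0.4687 − 0.001366 = 0.4673 K/W
(1/r₁−1/r₂)/(4πk) = 0.4673 ⇒ k = 0.1957/(4π·0.4673) = 0.0333 W/m·K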